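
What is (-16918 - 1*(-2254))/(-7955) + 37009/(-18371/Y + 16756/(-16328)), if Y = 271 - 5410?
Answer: 882381185826582/60757052315 ≈ 14523.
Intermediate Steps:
Y = -5139
(-16918 - 1*(-2254))/(-7955) + 37009/(-18371/Y + 16756/(-16328)) = (-16918 - 1*(-2254))/(-7955) + 37009/(-18371/(-5139) + 16756/(-16328)) = (-16918 + 2254)*(-1/7955) + 37009/(-18371*(-1/5139) + 16756*(-1/16328)) = -14664*(-1/7955) + 37009/(18371/5139 - 4189/4082) = 14664/7955 + 37009/(53463151/20977398) = 14664/7955 + 37009*(20977398/53463151) = 14664/7955 + 110907503226/7637593 = 882381185826582/60757052315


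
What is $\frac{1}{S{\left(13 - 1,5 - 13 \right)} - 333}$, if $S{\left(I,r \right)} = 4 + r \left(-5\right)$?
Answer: $- \frac{1}{289} \approx -0.0034602$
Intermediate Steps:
$S{\left(I,r \right)} = 4 - 5 r$
$\frac{1}{S{\left(13 - 1,5 - 13 \right)} - 333} = \frac{1}{\left(4 - 5 \left(5 - 13\right)\right) - 333} = \frac{1}{\left(4 - -40\right) - 333} = \frac{1}{\left(4 + 40\right) - 333} = \frac{1}{44 - 333} = \frac{1}{-289} = - \frac{1}{289}$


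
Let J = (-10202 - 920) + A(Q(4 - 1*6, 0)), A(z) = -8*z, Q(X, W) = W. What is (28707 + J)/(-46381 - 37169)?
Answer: -3517/16710 ≈ -0.21047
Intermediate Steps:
J = -11122 (J = (-10202 - 920) - 8*0 = -11122 + 0 = -11122)
(28707 + J)/(-46381 - 37169) = (28707 - 11122)/(-46381 - 37169) = 17585/(-83550) = 17585*(-1/83550) = -3517/16710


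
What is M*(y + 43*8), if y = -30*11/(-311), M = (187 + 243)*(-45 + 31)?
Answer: -646030280/311 ≈ -2.0773e+6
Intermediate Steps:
M = -6020 (M = 430*(-14) = -6020)
y = 330/311 (y = -330*(-1/311) = 330/311 ≈ 1.0611)
M*(y + 43*8) = -6020*(330/311 + 43*8) = -6020*(330/311 + 344) = -6020*107314/311 = -646030280/311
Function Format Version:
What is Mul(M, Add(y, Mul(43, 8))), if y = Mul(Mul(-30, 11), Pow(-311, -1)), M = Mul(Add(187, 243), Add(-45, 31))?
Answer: Rational(-646030280, 311) ≈ -2.0773e+6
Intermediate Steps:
M = -6020 (M = Mul(430, -14) = -6020)
y = Rational(330, 311) (y = Mul(-330, Rational(-1, 311)) = Rational(330, 311) ≈ 1.0611)
Mul(M, Add(y, Mul(43, 8))) = Mul(-6020, Add(Rational(330, 311), Mul(43, 8))) = Mul(-6020, Add(Rational(330, 311), 344)) = Mul(-6020, Rational(107314, 311)) = Rational(-646030280, 311)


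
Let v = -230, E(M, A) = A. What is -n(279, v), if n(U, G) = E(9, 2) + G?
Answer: 228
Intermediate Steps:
n(U, G) = 2 + G
-n(279, v) = -(2 - 230) = -1*(-228) = 228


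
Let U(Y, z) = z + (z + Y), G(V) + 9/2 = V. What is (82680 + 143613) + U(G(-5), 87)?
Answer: 452915/2 ≈ 2.2646e+5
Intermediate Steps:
G(V) = -9/2 + V
U(Y, z) = Y + 2*z (U(Y, z) = z + (Y + z) = Y + 2*z)
(82680 + 143613) + U(G(-5), 87) = (82680 + 143613) + ((-9/2 - 5) + 2*87) = 226293 + (-19/2 + 174) = 226293 + 329/2 = 452915/2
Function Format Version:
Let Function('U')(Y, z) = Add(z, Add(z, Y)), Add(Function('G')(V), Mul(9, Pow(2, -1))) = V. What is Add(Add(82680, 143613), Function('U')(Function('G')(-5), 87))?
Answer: Rational(452915, 2) ≈ 2.2646e+5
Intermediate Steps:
Function('G')(V) = Add(Rational(-9, 2), V)
Function('U')(Y, z) = Add(Y, Mul(2, z)) (Function('U')(Y, z) = Add(z, Add(Y, z)) = Add(Y, Mul(2, z)))
Add(Add(82680, 143613), Function('U')(Function('G')(-5), 87)) = Add(Add(82680, 143613), Add(Add(Rational(-9, 2), -5), Mul(2, 87))) = Add(226293, Add(Rational(-19, 2), 174)) = Add(226293, Rational(329, 2)) = Rational(452915, 2)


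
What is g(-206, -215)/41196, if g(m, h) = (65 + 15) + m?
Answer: -21/6866 ≈ -0.0030585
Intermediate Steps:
g(m, h) = 80 + m
g(-206, -215)/41196 = (80 - 206)/41196 = -126*1/41196 = -21/6866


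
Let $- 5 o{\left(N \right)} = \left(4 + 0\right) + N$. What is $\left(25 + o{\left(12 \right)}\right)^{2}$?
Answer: $\frac{11881}{25} \approx 475.24$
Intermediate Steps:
$o{\left(N \right)} = - \frac{4}{5} - \frac{N}{5}$ ($o{\left(N \right)} = - \frac{\left(4 + 0\right) + N}{5} = - \frac{4 + N}{5} = - \frac{4}{5} - \frac{N}{5}$)
$\left(25 + o{\left(12 \right)}\right)^{2} = \left(25 - \frac{16}{5}\right)^{2} = \left(\frac{109}{5}\right)^{2} = \frac{11881}{25}$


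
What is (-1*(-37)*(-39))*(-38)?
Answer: 54834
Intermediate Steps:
(-1*(-37)*(-39))*(-38) = (37*(-39))*(-38) = -1443*(-38) = 54834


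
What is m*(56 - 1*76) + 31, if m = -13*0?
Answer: 31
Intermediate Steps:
m = 0
m*(56 - 1*76) + 31 = 0*(56 - 1*76) + 31 = 0*(56 - 76) + 31 = 0*(-20) + 31 = 0 + 31 = 31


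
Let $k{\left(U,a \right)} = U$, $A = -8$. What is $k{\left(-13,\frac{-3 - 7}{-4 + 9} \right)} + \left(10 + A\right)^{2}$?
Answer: $-9$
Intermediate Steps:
$k{\left(-13,\frac{-3 - 7}{-4 + 9} \right)} + \left(10 + A\right)^{2} = -13 + \left(10 - 8\right)^{2} = -13 + 2^{2} = -13 + 4 = -9$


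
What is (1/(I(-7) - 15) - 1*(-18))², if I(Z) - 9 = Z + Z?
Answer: 128881/400 ≈ 322.20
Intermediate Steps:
I(Z) = 9 + 2*Z (I(Z) = 9 + (Z + Z) = 9 + 2*Z)
(1/(I(-7) - 15) - 1*(-18))² = (1/((9 + 2*(-7)) - 15) - 1*(-18))² = (1/((9 - 14) - 15) + 18)² = (1/(-5 - 15) + 18)² = (1/(-20) + 18)² = (-1/20 + 18)² = (359/20)² = 128881/400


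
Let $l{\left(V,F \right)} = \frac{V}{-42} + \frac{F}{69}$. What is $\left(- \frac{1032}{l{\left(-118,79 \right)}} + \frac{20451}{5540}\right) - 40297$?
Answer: $- \frac{42912106063}{1058140} \approx -40554.0$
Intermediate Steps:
$l{\left(V,F \right)} = - \frac{V}{42} + \frac{F}{69}$ ($l{\left(V,F \right)} = V \left(- \frac{1}{42}\right) + F \frac{1}{69} = - \frac{V}{42} + \frac{F}{69}$)
$\left(- \frac{1032}{l{\left(-118,79 \right)}} + \frac{20451}{5540}\right) - 40297 = \left(- \frac{1032}{\left(- \frac{1}{42}\right) \left(-118\right) + \frac{1}{69} \cdot 79} + \frac{20451}{5540}\right) - 40297 = \left(- \frac{1032}{\frac{59}{21} + \frac{79}{69}} + 20451 \cdot \frac{1}{5540}\right) - 40297 = \left(- \frac{1032}{\frac{1910}{483}} + \frac{20451}{5540}\right) - 40297 = \left(\left(-1032\right) \frac{483}{1910} + \frac{20451}{5540}\right) - 40297 = \left(- \frac{249228}{955} + \frac{20451}{5540}\right) - 40297 = - \frac{272238483}{1058140} - 40297 = - \frac{42912106063}{1058140}$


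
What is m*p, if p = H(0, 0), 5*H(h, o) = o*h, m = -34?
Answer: 0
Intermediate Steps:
H(h, o) = h*o/5 (H(h, o) = (o*h)/5 = (h*o)/5 = h*o/5)
p = 0 (p = (⅕)*0*0 = 0)
m*p = -34*0 = 0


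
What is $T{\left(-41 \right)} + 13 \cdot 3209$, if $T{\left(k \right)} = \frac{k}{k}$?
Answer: $41718$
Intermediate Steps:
$T{\left(k \right)} = 1$
$T{\left(-41 \right)} + 13 \cdot 3209 = 1 + 13 \cdot 3209 = 1 + 41717 = 41718$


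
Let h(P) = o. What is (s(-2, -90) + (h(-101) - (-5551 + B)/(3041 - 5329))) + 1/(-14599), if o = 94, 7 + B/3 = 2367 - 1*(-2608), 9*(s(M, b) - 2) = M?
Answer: 2309372675/23124816 ≈ 99.866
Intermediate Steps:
s(M, b) = 2 + M/9
B = 14904 (B = -21 + 3*(2367 - 1*(-2608)) = -21 + 3*(2367 + 2608) = -21 + 3*4975 = -21 + 14925 = 14904)
h(P) = 94
(s(-2, -90) + (h(-101) - (-5551 + B)/(3041 - 5329))) + 1/(-14599) = ((2 + (⅑)*(-2)) + (94 - (-5551 + 14904)/(3041 - 5329))) + 1/(-14599) = ((2 - 2/9) + (94 - 9353/(-2288))) - 1/14599 = (16/9 + (94 - 9353*(-1)/2288)) - 1/14599 = (16/9 + (94 - 1*(-9353/2288))) - 1/14599 = (16/9 + (94 + 9353/2288)) - 1/14599 = (16/9 + 224425/2288) - 1/14599 = 2056433/20592 - 1/14599 = 2309372675/23124816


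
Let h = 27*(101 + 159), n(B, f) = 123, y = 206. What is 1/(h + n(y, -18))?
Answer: 1/7143 ≈ 0.00014000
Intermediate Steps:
h = 7020 (h = 27*260 = 7020)
1/(h + n(y, -18)) = 1/(7020 + 123) = 1/7143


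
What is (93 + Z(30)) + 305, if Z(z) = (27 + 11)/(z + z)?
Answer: 11959/30 ≈ 398.63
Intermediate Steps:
Z(z) = 19/z (Z(z) = 38/((2*z)) = 38*(1/(2*z)) = 19/z)
(93 + Z(30)) + 305 = (93 + 19/30) + 305 = 2809/30 + 305 = 11959/30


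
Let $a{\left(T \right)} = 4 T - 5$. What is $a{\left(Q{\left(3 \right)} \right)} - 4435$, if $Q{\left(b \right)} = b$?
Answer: $-4428$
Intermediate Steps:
$a{\left(T \right)} = -5 + 4 T$
$a{\left(Q{\left(3 \right)} \right)} - 4435 = \left(-5 + 4 \cdot 3\right) - 4435 = \left(-5 + 12\right) - 4435 = 7 - 4435 = -4428$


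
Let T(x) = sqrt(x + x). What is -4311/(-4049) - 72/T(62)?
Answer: 4311/4049 - 36*sqrt(31)/31 ≈ -5.4011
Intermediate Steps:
T(x) = sqrt(2)*sqrt(x) (T(x) = sqrt(2*x) = sqrt(2)*sqrt(x))
-4311/(-4049) - 72/T(62) = -4311/(-4049) - 72*sqrt(31)/62 = -4311*(-1/4049) - 72*sqrt(31)/62 = 4311/4049 - 36*sqrt(31)/31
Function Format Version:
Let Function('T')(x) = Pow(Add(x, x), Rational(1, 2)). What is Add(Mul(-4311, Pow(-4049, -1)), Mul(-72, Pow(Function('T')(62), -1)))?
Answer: Add(Rational(4311, 4049), Mul(Rational(-36, 31), Pow(31, Rational(1, 2)))) ≈ -5.4011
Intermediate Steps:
Function('T')(x) = Mul(Pow(2, Rational(1, 2)), Pow(x, Rational(1, 2))) (Function('T')(x) = Pow(Mul(2, x), Rational(1, 2)) = Mul(Pow(2, Rational(1, 2)), Pow(x, Rational(1, 2))))
Add(Mul(-4311, Pow(-4049, -1)), Mul(-72, Pow(Function('T')(62), -1))) = Add(Mul(-4311, Pow(-4049, -1)), Mul(-72, Pow(Mul(Pow(2, Rational(1, 2)), Pow(62, Rational(1, 2))), -1))) = Add(Mul(-4311, Rational(-1, 4049)), Mul(-72, Pow(Mul(2, Pow(31, Rational(1, 2))), -1))) = Add(Rational(4311, 4049), Mul(-72, Mul(Rational(1, 62), Pow(31, Rational(1, 2))))) = Add(Rational(4311, 4049), Mul(Rational(-36, 31), Pow(31, Rational(1, 2))))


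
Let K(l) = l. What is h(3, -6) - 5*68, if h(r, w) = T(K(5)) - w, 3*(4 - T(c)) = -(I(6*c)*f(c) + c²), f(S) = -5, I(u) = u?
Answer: -1115/3 ≈ -371.67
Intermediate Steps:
T(c) = 4 - 10*c + c²/3 (T(c) = 4 - (-1)*((6*c)*(-5) + c²)/3 = 4 - (-1)*(-30*c + c²)/3 = 4 - (-1)*(c² - 30*c)/3 = 4 - (-c² + 30*c)/3 = 4 + (-10*c + c²/3) = 4 - 10*c + c²/3)
h(r, w) = -113/3 - w (h(r, w) = (4 - 10*5 + (⅓)*5²) - w = (4 - 50 + (⅓)*25) - w = (4 - 50 + 25/3) - w = -113/3 - w)
h(3, -6) - 5*68 = (-113/3 - 1*(-6)) - 5*68 = (-113/3 + 6) - 340 = -95/3 - 340 = -1115/3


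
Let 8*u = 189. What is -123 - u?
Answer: -1173/8 ≈ -146.63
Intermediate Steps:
u = 189/8 (u = (⅛)*189 = 189/8 ≈ 23.625)
-123 - u = -123 - 1*189/8 = -123 - 189/8 = -1173/8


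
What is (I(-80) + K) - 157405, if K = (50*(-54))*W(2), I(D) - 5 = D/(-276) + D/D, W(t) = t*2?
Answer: -11605711/69 ≈ -1.6820e+5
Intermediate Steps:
W(t) = 2*t
I(D) = 6 - D/276 (I(D) = 5 + (D/(-276) + D/D) = 5 + (D*(-1/276) + 1) = 5 + (-D/276 + 1) = 5 + (1 - D/276) = 6 - D/276)
K = -10800 (K = (50*(-54))*(2*2) = -2700*4 = -10800)
(I(-80) + K) - 157405 = ((6 - 1/276*(-80)) - 10800) - 157405 = ((6 + 20/69) - 10800) - 157405 = (434/69 - 10800) - 157405 = -744766/69 - 157405 = -11605711/69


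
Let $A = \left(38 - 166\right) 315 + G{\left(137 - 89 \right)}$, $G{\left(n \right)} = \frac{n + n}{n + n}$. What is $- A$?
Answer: $40319$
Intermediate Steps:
$G{\left(n \right)} = 1$ ($G{\left(n \right)} = \frac{2 n}{2 n} = 2 n \frac{1}{2 n} = 1$)
$A = -40319$ ($A = \left(38 - 166\right) 315 + 1 = \left(-128\right) 315 + 1 = -40320 + 1 = -40319$)
$- A = \left(-1\right) \left(-40319\right) = 40319$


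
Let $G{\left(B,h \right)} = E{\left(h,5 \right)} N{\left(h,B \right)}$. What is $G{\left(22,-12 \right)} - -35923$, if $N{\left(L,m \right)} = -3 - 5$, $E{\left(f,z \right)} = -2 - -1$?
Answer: $35931$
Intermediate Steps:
$E{\left(f,z \right)} = -1$ ($E{\left(f,z \right)} = -2 + 1 = -1$)
$N{\left(L,m \right)} = -8$
$G{\left(B,h \right)} = 8$ ($G{\left(B,h \right)} = \left(-1\right) \left(-8\right) = 8$)
$G{\left(22,-12 \right)} - -35923 = 8 - -35923 = 8 + 35923 = 35931$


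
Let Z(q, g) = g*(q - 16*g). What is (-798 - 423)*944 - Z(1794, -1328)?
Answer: 29447152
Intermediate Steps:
(-798 - 423)*944 - Z(1794, -1328) = (-798 - 423)*944 - (-1328)*(1794 - 16*(-1328)) = -1221*944 - (-1328)*(1794 + 21248) = -1152624 - (-1328)*23042 = -1152624 - 1*(-30599776) = -1152624 + 30599776 = 29447152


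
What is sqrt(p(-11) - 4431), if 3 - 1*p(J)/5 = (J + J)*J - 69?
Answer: I*sqrt(5281) ≈ 72.671*I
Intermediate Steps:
p(J) = 360 - 10*J**2 (p(J) = 15 - 5*((J + J)*J - 69) = 15 - 5*((2*J)*J - 69) = 15 - 5*(2*J**2 - 69) = 15 - 5*(-69 + 2*J**2) = 15 + (345 - 10*J**2) = 360 - 10*J**2)
sqrt(p(-11) - 4431) = sqrt((360 - 10*(-11)**2) - 4431) = sqrt((360 - 10*121) - 4431) = sqrt((360 - 1210) - 4431) = sqrt(-850 - 4431) = sqrt(-5281) = I*sqrt(5281)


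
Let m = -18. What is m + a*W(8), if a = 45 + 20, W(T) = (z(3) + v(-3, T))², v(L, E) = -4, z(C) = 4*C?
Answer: 4142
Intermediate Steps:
W(T) = 64 (W(T) = (4*3 - 4)² = (12 - 4)² = 8² = 64)
a = 65
m + a*W(8) = -18 + 65*64 = -18 + 4160 = 4142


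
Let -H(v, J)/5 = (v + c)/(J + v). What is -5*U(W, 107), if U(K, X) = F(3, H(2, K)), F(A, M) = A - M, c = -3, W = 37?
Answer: -560/39 ≈ -14.359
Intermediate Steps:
H(v, J) = -5*(-3 + v)/(J + v) (H(v, J) = -5*(v - 3)/(J + v) = -5*(-3 + v)/(J + v))
U(K, X) = 3 - 5/(2 + K) (U(K, X) = 3 - 5*(3 - 1*2)/(K + 2) = 3 - 5*(3 - 2)/(2 + K) = 3 - 5/(2 + K))
-5*U(W, 107) = -5*(1 + 3*37)/(2 + 37) = -5*(1 + 111)/39 = -5*112/39 = -560/39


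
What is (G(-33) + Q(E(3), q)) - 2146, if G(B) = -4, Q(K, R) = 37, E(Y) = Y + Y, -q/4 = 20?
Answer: -2113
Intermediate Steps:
q = -80 (q = -4*20 = -80)
E(Y) = 2*Y
(G(-33) + Q(E(3), q)) - 2146 = (-4 + 37) - 2146 = 33 - 2146 = -2113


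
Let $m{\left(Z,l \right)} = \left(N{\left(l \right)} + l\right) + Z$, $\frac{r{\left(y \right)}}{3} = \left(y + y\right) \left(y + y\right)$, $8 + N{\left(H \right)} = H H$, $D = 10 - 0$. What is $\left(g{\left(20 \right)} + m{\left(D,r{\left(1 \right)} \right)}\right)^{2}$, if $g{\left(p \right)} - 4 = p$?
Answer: $33124$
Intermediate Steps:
$g{\left(p \right)} = 4 + p$
$D = 10$ ($D = 10 + 0 = 10$)
$N{\left(H \right)} = -8 + H^{2}$ ($N{\left(H \right)} = -8 + H H = -8 + H^{2}$)
$r{\left(y \right)} = 12 y^{2}$ ($r{\left(y \right)} = 3 \left(y + y\right) \left(y + y\right) = 3 \cdot 2 y 2 y = 3 \cdot 4 y^{2} = 12 y^{2}$)
$m{\left(Z,l \right)} = -8 + Z + l + l^{2}$ ($m{\left(Z,l \right)} = \left(\left(-8 + l^{2}\right) + l\right) + Z = \left(-8 + l + l^{2}\right) + Z = -8 + Z + l + l^{2}$)
$\left(g{\left(20 \right)} + m{\left(D,r{\left(1 \right)} \right)}\right)^{2} = \left(\left(4 + 20\right) + \left(-8 + 10 + 12 \cdot 1^{2} + \left(12 \cdot 1^{2}\right)^{2}\right)\right)^{2} = \left(24 + \left(-8 + 10 + 12 \cdot 1 + \left(12 \cdot 1\right)^{2}\right)\right)^{2} = \left(24 + \left(-8 + 10 + 12 + 12^{2}\right)\right)^{2} = \left(24 + \left(-8 + 10 + 12 + 144\right)\right)^{2} = \left(24 + 158\right)^{2} = 182^{2} = 33124$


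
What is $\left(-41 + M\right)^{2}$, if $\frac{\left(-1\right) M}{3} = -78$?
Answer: $37249$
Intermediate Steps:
$M = 234$ ($M = \left(-3\right) \left(-78\right) = 234$)
$\left(-41 + M\right)^{2} = \left(-41 + 234\right)^{2} = 193^{2} = 37249$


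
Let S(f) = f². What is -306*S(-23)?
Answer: -161874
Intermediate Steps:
-306*S(-23) = -306*(-23)² = -306*529 = -161874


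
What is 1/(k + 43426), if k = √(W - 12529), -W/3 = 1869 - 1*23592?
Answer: 21713/942882418 - √3290/471441209 ≈ 2.2907e-5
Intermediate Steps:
W = 65169 (W = -3*(1869 - 1*23592) = -3*(1869 - 23592) = -3*(-21723) = 65169)
k = 4*√3290 (k = √(65169 - 12529) = √52640 = 4*√3290 ≈ 229.43)
1/(k + 43426) = 1/(4*√3290 + 43426) = 1/(43426 + 4*√3290)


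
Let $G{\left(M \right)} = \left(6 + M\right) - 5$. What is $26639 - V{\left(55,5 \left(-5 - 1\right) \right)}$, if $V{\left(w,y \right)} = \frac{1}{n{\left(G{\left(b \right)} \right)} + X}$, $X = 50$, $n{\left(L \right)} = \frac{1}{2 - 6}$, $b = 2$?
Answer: $\frac{5301157}{199} \approx 26639.0$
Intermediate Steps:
$G{\left(M \right)} = 1 + M$
$n{\left(L \right)} = - \frac{1}{4}$ ($n{\left(L \right)} = \frac{1}{-4} = - \frac{1}{4}$)
$V{\left(w,y \right)} = \frac{4}{199}$ ($V{\left(w,y \right)} = \frac{1}{- \frac{1}{4} + 50} = \frac{1}{\frac{199}{4}} = \frac{4}{199}$)
$26639 - V{\left(55,5 \left(-5 - 1\right) \right)} = 26639 - \frac{4}{199} = \frac{5301157}{199}$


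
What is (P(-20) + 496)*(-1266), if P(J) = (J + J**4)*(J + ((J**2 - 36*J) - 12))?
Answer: -220358359776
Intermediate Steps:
P(J) = (J + J**4)*(-12 + J**2 - 35*J) (P(J) = (J + J**4)*(J + (-12 + J**2 - 36*J)) = (J + J**4)*(-12 + J**2 - 35*J))
(P(-20) + 496)*(-1266) = (-20*(-12 + (-20)**2 + (-20)**5 - 35*(-20) - 35*(-20)**4 - 12*(-20)**3) + 496)*(-1266) = (-20*(-12 + 400 - 3200000 + 700 - 35*160000 - 12*(-8000)) + 496)*(-1266) = (-20*(-12 + 400 - 3200000 + 700 - 5600000 + 96000) + 496)*(-1266) = (-20*(-8702912) + 496)*(-1266) = (174058240 + 496)*(-1266) = 174058736*(-1266) = -220358359776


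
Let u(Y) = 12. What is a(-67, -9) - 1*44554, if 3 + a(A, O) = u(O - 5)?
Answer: -44545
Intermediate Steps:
a(A, O) = 9 (a(A, O) = -3 + 12 = 9)
a(-67, -9) - 1*44554 = 9 - 1*44554 = 9 - 44554 = -44545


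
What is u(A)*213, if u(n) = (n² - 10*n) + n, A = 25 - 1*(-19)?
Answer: 328020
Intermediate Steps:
A = 44 (A = 25 + 19 = 44)
u(n) = n² - 9*n
u(A)*213 = (44*(-9 + 44))*213 = (44*35)*213 = 1540*213 = 328020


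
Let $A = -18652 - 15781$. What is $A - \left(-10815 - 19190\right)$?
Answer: $-4428$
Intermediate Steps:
$A = -34433$ ($A = -18652 - 15781 = -34433$)
$A - \left(-10815 - 19190\right) = -34433 - \left(-10815 - 19190\right) = -34433 - -30005 = -34433 + 30005 = -4428$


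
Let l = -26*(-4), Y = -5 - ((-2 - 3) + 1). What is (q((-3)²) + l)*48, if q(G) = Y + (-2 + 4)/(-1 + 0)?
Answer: 4848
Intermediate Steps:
Y = -1 (Y = -5 - (-5 + 1) = -5 - 1*(-4) = -5 + 4 = -1)
l = 104
q(G) = -3 (q(G) = -1 + (-2 + 4)/(-1 + 0) = -1 + 2/(-1) = -1 + 2*(-1) = -1 - 2 = -3)
(q((-3)²) + l)*48 = (-3 + 104)*48 = 101*48 = 4848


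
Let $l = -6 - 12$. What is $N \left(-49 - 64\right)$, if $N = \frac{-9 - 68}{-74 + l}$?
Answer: $- \frac{8701}{92} \approx -94.576$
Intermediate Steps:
$l = -18$ ($l = -6 - 12 = -18$)
$N = \frac{77}{92}$ ($N = \frac{-9 - 68}{-74 - 18} = - \frac{77}{-92} = \left(-77\right) \left(- \frac{1}{92}\right) = \frac{77}{92} \approx 0.83696$)
$N \left(-49 - 64\right) = \frac{77 \left(-49 - 64\right)}{92} = \frac{77}{92} \left(-113\right) = - \frac{8701}{92}$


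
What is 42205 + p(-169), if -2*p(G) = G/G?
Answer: 84409/2 ≈ 42205.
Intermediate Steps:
p(G) = -1/2 (p(G) = -G/(2*G) = -1/2*1 = -1/2)
42205 + p(-169) = 42205 - 1/2 = 84409/2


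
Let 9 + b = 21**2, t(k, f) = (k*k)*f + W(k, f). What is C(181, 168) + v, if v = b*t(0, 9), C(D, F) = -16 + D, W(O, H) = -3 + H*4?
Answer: 14421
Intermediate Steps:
W(O, H) = -3 + 4*H
t(k, f) = -3 + 4*f + f*k**2 (t(k, f) = (k*k)*f + (-3 + 4*f) = k**2*f + (-3 + 4*f) = f*k**2 + (-3 + 4*f) = -3 + 4*f + f*k**2)
b = 432 (b = -9 + 21**2 = -9 + 441 = 432)
v = 14256 (v = 432*(-3 + 4*9 + 9*0**2) = 432*(-3 + 36 + 9*0) = 432*(-3 + 36 + 0) = 432*33 = 14256)
C(181, 168) + v = (-16 + 181) + 14256 = 165 + 14256 = 14421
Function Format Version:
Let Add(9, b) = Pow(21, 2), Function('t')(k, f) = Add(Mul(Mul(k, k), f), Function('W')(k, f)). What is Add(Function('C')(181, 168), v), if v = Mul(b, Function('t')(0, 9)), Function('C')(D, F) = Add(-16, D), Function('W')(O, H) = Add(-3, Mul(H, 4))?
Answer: 14421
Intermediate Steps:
Function('W')(O, H) = Add(-3, Mul(4, H))
Function('t')(k, f) = Add(-3, Mul(4, f), Mul(f, Pow(k, 2))) (Function('t')(k, f) = Add(Mul(Mul(k, k), f), Add(-3, Mul(4, f))) = Add(Mul(Pow(k, 2), f), Add(-3, Mul(4, f))) = Add(Mul(f, Pow(k, 2)), Add(-3, Mul(4, f))) = Add(-3, Mul(4, f), Mul(f, Pow(k, 2))))
b = 432 (b = Add(-9, Pow(21, 2)) = Add(-9, 441) = 432)
v = 14256 (v = Mul(432, Add(-3, Mul(4, 9), Mul(9, Pow(0, 2)))) = Mul(432, Add(-3, 36, Mul(9, 0))) = Mul(432, Add(-3, 36, 0)) = Mul(432, 33) = 14256)
Add(Function('C')(181, 168), v) = Add(Add(-16, 181), 14256) = Add(165, 14256) = 14421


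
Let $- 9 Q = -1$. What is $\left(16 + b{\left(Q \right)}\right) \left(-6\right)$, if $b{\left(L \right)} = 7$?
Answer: $-138$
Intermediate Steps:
$Q = \frac{1}{9}$ ($Q = \left(- \frac{1}{9}\right) \left(-1\right) = \frac{1}{9} \approx 0.11111$)
$\left(16 + b{\left(Q \right)}\right) \left(-6\right) = \left(16 + 7\right) \left(-6\right) = 23 \left(-6\right) = -138$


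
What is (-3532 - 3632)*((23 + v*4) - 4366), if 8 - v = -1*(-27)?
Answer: 31657716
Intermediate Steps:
v = -19 (v = 8 - (-1)*(-27) = 8 - 1*27 = 8 - 27 = -19)
(-3532 - 3632)*((23 + v*4) - 4366) = (-3532 - 3632)*((23 - 19*4) - 4366) = -7164*((23 - 76) - 4366) = -7164*(-53 - 4366) = -7164*(-4419) = 31657716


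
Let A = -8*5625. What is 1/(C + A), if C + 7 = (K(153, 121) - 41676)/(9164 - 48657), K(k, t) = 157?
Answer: -39493/1777419932 ≈ -2.2219e-5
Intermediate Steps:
A = -45000
C = -234932/39493 (C = -7 + (157 - 41676)/(9164 - 48657) = -7 - 41519/(-39493) = -7 - 41519*(-1/39493) = -7 + 41519/39493 = -234932/39493 ≈ -5.9487)
1/(C + A) = 1/(-234932/39493 - 45000) = 1/(-1777419932/39493) = -39493/1777419932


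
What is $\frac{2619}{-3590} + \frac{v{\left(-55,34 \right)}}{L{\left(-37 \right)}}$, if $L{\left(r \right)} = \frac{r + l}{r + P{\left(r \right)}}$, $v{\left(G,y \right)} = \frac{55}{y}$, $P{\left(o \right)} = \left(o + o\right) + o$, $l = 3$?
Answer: $\frac{6548759}{1037510} \approx 6.312$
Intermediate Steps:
$P{\left(o \right)} = 3 o$ ($P{\left(o \right)} = 2 o + o = 3 o$)
$L{\left(r \right)} = \frac{3 + r}{4 r}$ ($L{\left(r \right)} = \frac{r + 3}{r + 3 r} = \frac{3 + r}{4 r}$)
$\frac{2619}{-3590} + \frac{v{\left(-55,34 \right)}}{L{\left(-37 \right)}} = \frac{2619}{-3590} + \frac{55 \cdot \frac{1}{34}}{\frac{1}{4} \frac{1}{-37} \left(3 - 37\right)} = 2619 \left(- \frac{1}{3590}\right) + \frac{55 \cdot \frac{1}{34}}{\frac{1}{4} \left(- \frac{1}{37}\right) \left(-34\right)} = - \frac{2619}{3590} + \frac{55}{34 \cdot \frac{17}{74}} = - \frac{2619}{3590} + \frac{55}{34} \cdot \frac{74}{17} = - \frac{2619}{3590} + \frac{2035}{289} = \frac{6548759}{1037510}$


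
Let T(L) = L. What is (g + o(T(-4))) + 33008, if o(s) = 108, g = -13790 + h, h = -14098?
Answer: 5228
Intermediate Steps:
g = -27888 (g = -13790 - 14098 = -27888)
(g + o(T(-4))) + 33008 = (-27888 + 108) + 33008 = -27780 + 33008 = 5228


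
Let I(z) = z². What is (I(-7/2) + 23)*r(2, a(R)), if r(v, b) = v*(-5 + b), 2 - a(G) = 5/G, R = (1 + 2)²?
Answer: -752/3 ≈ -250.67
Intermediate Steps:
R = 9 (R = 3² = 9)
a(G) = 2 - 5/G
(I(-7/2) + 23)*r(2, a(R)) = ((-7/2)² + 23)*(2*(-5 + (2 - 5/9))) = (49/4 + 23)*(2*(-5 + 13/9)) = 141*(2*(-32/9))/4 = (141/4)*(-64/9) = -752/3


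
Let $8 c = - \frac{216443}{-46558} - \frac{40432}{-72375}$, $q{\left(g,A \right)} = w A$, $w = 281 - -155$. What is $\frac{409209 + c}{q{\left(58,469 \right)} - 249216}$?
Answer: $- \frac{11031098115633181}{1205844192024000} \approx -9.148$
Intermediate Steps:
$w = 436$ ($w = 281 + 155 = 436$)
$q{\left(g,A \right)} = 436 A$
$c = \frac{17547495181}{26957082000}$ ($c = \frac{- \frac{216443}{-46558} - \frac{40432}{-72375}}{8} = \frac{\left(-216443\right) \left(- \frac{1}{46558}\right) - - \frac{40432}{72375}}{8} = \frac{\frac{216443}{46558} + \frac{40432}{72375}}{8} = \frac{1}{8} \cdot \frac{17547495181}{3369635250} = \frac{17547495181}{26957082000} \approx 0.65094$)
$\frac{409209 + c}{q{\left(58,469 \right)} - 249216} = \frac{409209 + \frac{17547495181}{26957082000}}{436 \cdot 469 - 249216} = \frac{11031098115633181}{26957082000 \left(204484 - 249216\right)} = \frac{11031098115633181}{26957082000 \left(-44732\right)} = \frac{11031098115633181}{26957082000} \left(- \frac{1}{44732}\right) = - \frac{11031098115633181}{1205844192024000}$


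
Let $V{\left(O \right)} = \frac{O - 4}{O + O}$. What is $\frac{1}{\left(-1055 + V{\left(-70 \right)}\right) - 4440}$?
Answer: $- \frac{70}{384613} \approx -0.000182$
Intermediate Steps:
$V{\left(O \right)} = \frac{-4 + O}{2 O}$
$\frac{1}{\left(-1055 + V{\left(-70 \right)}\right) - 4440} = \frac{1}{\left(-1055 + \frac{-4 - 70}{2 \left(-70\right)}\right) - 4440} = \frac{1}{\left(-1055 + \frac{1}{2} \left(- \frac{1}{70}\right) \left(-74\right)\right) - 4440} = \frac{1}{\left(-1055 + \frac{37}{70}\right) - 4440} = \frac{1}{- \frac{73813}{70} - 4440} = \frac{1}{- \frac{384613}{70}} = - \frac{70}{384613}$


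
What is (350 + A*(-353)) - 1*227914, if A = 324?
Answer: -341936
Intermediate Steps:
(350 + A*(-353)) - 1*227914 = (350 + 324*(-353)) - 1*227914 = (350 - 114372) - 227914 = -114022 - 227914 = -341936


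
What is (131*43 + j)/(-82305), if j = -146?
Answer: -1/15 ≈ -0.066667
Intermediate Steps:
(131*43 + j)/(-82305) = (131*43 - 146)/(-82305) = (5633 - 146)*(-1/82305) = 5487*(-1/82305) = -1/15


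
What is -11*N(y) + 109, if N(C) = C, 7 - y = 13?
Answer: 175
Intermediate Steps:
y = -6 (y = 7 - 1*13 = 7 - 13 = -6)
-11*N(y) + 109 = -11*(-6) + 109 = 66 + 109 = 175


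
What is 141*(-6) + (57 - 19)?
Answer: -808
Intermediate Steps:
141*(-6) + (57 - 19) = -846 + 38 = -808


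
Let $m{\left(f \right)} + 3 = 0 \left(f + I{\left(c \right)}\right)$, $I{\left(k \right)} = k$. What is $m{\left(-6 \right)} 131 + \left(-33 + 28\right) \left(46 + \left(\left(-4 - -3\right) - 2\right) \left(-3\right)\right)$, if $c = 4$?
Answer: $-668$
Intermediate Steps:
$m{\left(f \right)} = -3$ ($m{\left(f \right)} = -3 + 0 \left(f + 4\right) = -3 + 0 \left(4 + f\right) = -3 + 0 = -3$)
$m{\left(-6 \right)} 131 + \left(-33 + 28\right) \left(46 + \left(\left(-4 - -3\right) - 2\right) \left(-3\right)\right) = \left(-3\right) 131 + \left(-33 + 28\right) \left(46 + \left(\left(-4 - -3\right) - 2\right) \left(-3\right)\right) = -393 - 5 \left(46 + \left(\left(-4 + 3\right) - 2\right) \left(-3\right)\right) = -393 - 5 \left(46 + \left(-1 - 2\right) \left(-3\right)\right) = -393 - 5 \left(46 - -9\right) = -393 - 5 \left(46 + 9\right) = -393 - 275 = -668$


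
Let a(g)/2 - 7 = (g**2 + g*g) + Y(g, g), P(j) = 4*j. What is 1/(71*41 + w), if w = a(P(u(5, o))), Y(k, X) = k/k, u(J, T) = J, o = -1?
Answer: 1/4527 ≈ 0.00022090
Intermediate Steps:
Y(k, X) = 1
a(g) = 16 + 4*g**2 (a(g) = 14 + 2*((g**2 + g*g) + 1) = 14 + 2*((g**2 + g**2) + 1) = 14 + 2*(2*g**2 + 1) = 14 + 2*(1 + 2*g**2) = 14 + (2 + 4*g**2) = 16 + 4*g**2)
w = 1616 (w = 16 + 4*(4*5)**2 = 16 + 4*20**2 = 16 + 4*400 = 16 + 1600 = 1616)
1/(71*41 + w) = 1/(71*41 + 1616) = 1/(2911 + 1616) = 1/4527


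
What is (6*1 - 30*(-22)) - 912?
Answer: -246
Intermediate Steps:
(6*1 - 30*(-22)) - 912 = (6 + 660) - 912 = 666 - 912 = -246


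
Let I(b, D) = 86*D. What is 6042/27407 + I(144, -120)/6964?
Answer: -60190938/47715587 ≈ -1.2615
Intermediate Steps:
6042/27407 + I(144, -120)/6964 = 6042/27407 + (86*(-120))/6964 = 6042*(1/27407) - 10320*1/6964 = 6042/27407 - 2580/1741 = -60190938/47715587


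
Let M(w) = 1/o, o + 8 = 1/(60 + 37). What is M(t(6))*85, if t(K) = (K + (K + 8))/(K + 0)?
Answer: -1649/155 ≈ -10.639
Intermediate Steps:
o = -775/97 (o = -8 + 1/(60 + 37) = -8 + 1/97 = -775/97 ≈ -7.9897)
t(K) = (8 + 2*K)/K (t(K) = (K + (8 + K))/K = (8 + 2*K)/K)
M(w) = -97/775 (M(w) = 1/(-775/97) = -97/775)
M(t(6))*85 = -97/775*85 = -1649/155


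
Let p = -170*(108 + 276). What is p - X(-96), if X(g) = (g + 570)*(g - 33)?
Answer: -4134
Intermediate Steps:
X(g) = (-33 + g)*(570 + g) (X(g) = (570 + g)*(-33 + g) = (-33 + g)*(570 + g))
p = -65280 (p = -170*384 = -65280)
p - X(-96) = -65280 - (-18810 + (-96)² + 537*(-96)) = -65280 - (-18810 + 9216 - 51552) = -65280 - 1*(-61146) = -65280 + 61146 = -4134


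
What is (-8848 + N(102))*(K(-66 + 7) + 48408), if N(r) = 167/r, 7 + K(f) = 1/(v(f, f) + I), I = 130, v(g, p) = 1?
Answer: -2860622949514/6681 ≈ -4.2817e+8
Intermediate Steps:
K(f) = -916/131 (K(f) = -7 + 1/(1 + 130) = -7 + 1/131 = -916/131)
(-8848 + N(102))*(K(-66 + 7) + 48408) = (-8848 + 167/102)*(-916/131 + 48408) = (-8848 + 167*(1/102))*(6340532/131) = (-8848 + 167/102)*(6340532/131) = -902329/102*6340532/131 = -2860622949514/6681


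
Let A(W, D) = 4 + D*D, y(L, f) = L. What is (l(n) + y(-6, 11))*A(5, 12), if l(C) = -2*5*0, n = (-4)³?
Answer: -888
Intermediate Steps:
A(W, D) = 4 + D²
n = -64
l(C) = 0 (l(C) = -10*0 = 0)
(l(n) + y(-6, 11))*A(5, 12) = (0 - 6)*(4 + 12²) = -6*(4 + 144) = -6*148 = -888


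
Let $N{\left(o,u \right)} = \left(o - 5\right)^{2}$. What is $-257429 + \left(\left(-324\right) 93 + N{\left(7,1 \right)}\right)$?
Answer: $-287557$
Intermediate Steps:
$N{\left(o,u \right)} = \left(-5 + o\right)^{2}$
$-257429 + \left(\left(-324\right) 93 + N{\left(7,1 \right)}\right) = -257429 + \left(\left(-324\right) 93 + \left(-5 + 7\right)^{2}\right) = -257429 - \left(30132 - 2^{2}\right) = -257429 + \left(-30132 + 4\right) = -257429 - 30128 = -287557$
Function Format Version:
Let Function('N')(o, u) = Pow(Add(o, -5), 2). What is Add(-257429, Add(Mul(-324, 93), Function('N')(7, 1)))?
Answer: -287557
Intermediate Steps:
Function('N')(o, u) = Pow(Add(-5, o), 2)
Add(-257429, Add(Mul(-324, 93), Function('N')(7, 1))) = Add(-257429, Add(Mul(-324, 93), Pow(Add(-5, 7), 2))) = Add(-257429, Add(-30132, Pow(2, 2))) = Add(-257429, Add(-30132, 4)) = Add(-257429, -30128) = -287557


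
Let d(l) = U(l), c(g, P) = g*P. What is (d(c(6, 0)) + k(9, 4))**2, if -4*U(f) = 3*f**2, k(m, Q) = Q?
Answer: 16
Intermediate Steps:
c(g, P) = P*g
U(f) = -3*f**2/4
d(l) = -3*l**2/4
(d(c(6, 0)) + k(9, 4))**2 = (-3*(0*6)**2/4 + 4)**2 = (-3/4*0**2 + 4)**2 = (-3/4*0 + 4)**2 = (0 + 4)**2 = 4**2 = 16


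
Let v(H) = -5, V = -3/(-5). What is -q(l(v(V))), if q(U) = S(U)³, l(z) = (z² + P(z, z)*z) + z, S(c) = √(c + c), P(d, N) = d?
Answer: -270*√10 ≈ -853.81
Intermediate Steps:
S(c) = √2*√c (S(c) = √(2*c) = √2*√c)
V = ⅗ (V = -3*(-⅕) = ⅗ ≈ 0.60000)
l(z) = z + 2*z² (l(z) = (z² + z*z) + z = (z² + z²) + z = 2*z² + z = z + 2*z²)
q(U) = 2*√2*U^(3/2) (q(U) = (√2*√U)³ = 2*√2*U^(3/2))
-q(l(v(V))) = -2*√2*(-5*(1 + 2*(-5)))^(3/2) = -2*√2*(-5*(1 - 10))^(3/2) = -2*√2*(-5*(-9))^(3/2) = -2*√2*45^(3/2) = -2*√2*135*√5 = -270*√10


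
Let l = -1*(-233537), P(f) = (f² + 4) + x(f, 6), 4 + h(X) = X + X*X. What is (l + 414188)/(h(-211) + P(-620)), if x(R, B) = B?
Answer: 647725/428716 ≈ 1.5108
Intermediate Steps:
h(X) = -4 + X + X² (h(X) = -4 + (X + X*X) = -4 + (X + X²) = -4 + X + X²)
P(f) = 10 + f² (P(f) = (f² + 4) + 6 = (4 + f²) + 6 = 10 + f²)
l = 233537
(l + 414188)/(h(-211) + P(-620)) = (233537 + 414188)/((-4 - 211 + (-211)²) + (10 + (-620)²)) = 647725/((-4 - 211 + 44521) + (10 + 384400)) = 647725/(44306 + 384410) = 647725/428716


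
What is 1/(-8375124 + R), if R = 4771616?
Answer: -1/3603508 ≈ -2.7751e-7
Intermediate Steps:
1/(-8375124 + R) = 1/(-8375124 + 4771616) = 1/(-3603508) = -1/3603508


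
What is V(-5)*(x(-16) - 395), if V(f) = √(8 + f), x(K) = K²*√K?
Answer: √3*(-395 + 1024*I) ≈ -684.16 + 1773.6*I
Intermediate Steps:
x(K) = K^(5/2)
V(-5)*(x(-16) - 395) = √(8 - 5)*((-16)^(5/2) - 395) = √3*(1024*I - 395) = √3*(-395 + 1024*I)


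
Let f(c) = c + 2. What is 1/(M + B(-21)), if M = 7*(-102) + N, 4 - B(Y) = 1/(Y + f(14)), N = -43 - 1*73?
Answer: -5/4129 ≈ -0.0012109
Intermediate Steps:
f(c) = 2 + c
N = -116 (N = -43 - 73 = -116)
B(Y) = 4 - 1/(16 + Y) (B(Y) = 4 - 1/(Y + (2 + 14)) = 4 - 1/(Y + 16) = 4 - 1/(16 + Y))
M = -830 (M = 7*(-102) - 116 = -714 - 116 = -830)
1/(M + B(-21)) = 1/(-830 + (63 + 4*(-21))/(16 - 21)) = 1/(-830 + (63 - 84)/(-5)) = 1/(-830 - ⅕*(-21)) = 1/(-830 + 21/5) = 1/(-4129/5) = -5/4129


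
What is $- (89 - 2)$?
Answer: $-87$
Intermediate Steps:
$- (89 - 2) = \left(-1\right) 87 = -87$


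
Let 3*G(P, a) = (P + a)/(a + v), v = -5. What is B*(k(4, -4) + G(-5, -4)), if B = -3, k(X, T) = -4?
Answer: 11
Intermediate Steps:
G(P, a) = (P + a)/(3*(-5 + a)) (G(P, a) = ((P + a)/(a - 5))/3 = ((P + a)/(-5 + a))/3 = (P + a)/(3*(-5 + a)))
B*(k(4, -4) + G(-5, -4)) = -3*(-4 + (-5 - 4)/(3*(-5 - 4))) = -3*(-4 + (⅓)*(-9)/(-9)) = -3*(-4 + (⅓)*(-⅑)*(-9)) = -3*(-4 + ⅓) = -3*(-11/3) = 11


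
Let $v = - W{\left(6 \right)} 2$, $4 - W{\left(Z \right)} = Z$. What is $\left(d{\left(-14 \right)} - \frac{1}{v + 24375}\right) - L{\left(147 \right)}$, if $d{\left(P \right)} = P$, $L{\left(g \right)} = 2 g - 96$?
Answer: $- \frac{5168349}{24379} \approx -212.0$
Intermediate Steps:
$L{\left(g \right)} = -96 + 2 g$
$W{\left(Z \right)} = 4 - Z$
$v = 4$ ($v = - (4 - 6) 2 = \left(-1\right) \left(-2\right) 2 = 2 \cdot 2 = 4$)
$\left(d{\left(-14 \right)} - \frac{1}{v + 24375}\right) - L{\left(147 \right)} = \left(-14 - \frac{1}{4 + 24375}\right) - \left(-96 + 2 \cdot 147\right) = \left(-14 - \frac{1}{24379}\right) - \left(-96 + 294\right) = \left(-14 - \frac{1}{24379}\right) - 198 = - \frac{341307}{24379} - 198 = - \frac{5168349}{24379}$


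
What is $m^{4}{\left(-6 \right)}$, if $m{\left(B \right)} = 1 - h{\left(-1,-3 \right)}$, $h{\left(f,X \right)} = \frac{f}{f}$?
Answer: $0$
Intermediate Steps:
$h{\left(f,X \right)} = 1$
$m{\left(B \right)} = 0$ ($m{\left(B \right)} = 1 - 1 = 0$)
$m^{4}{\left(-6 \right)} = 0^{4} = 0$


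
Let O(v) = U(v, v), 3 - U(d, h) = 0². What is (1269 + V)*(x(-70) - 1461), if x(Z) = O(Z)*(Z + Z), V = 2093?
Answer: -6323922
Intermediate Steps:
U(d, h) = 3 (U(d, h) = 3 - 1*0² = 3 - 1*0 = 3 + 0 = 3)
O(v) = 3
x(Z) = 6*Z (x(Z) = 3*(Z + Z) = 3*(2*Z) = 6*Z)
(1269 + V)*(x(-70) - 1461) = (1269 + 2093)*(6*(-70) - 1461) = 3362*(-420 - 1461) = 3362*(-1881) = -6323922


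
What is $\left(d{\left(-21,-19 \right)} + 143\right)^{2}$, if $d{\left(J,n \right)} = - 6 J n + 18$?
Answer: $4986289$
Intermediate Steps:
$d{\left(J,n \right)} = 18 - 6 J n$ ($d{\left(J,n \right)} = - 6 J n + 18 = 18 - 6 J n$)
$\left(d{\left(-21,-19 \right)} + 143\right)^{2} = \left(\left(18 - \left(-126\right) \left(-19\right)\right) + 143\right)^{2} = \left(\left(18 - 2394\right) + 143\right)^{2} = \left(-2376 + 143\right)^{2} = \left(-2233\right)^{2} = 4986289$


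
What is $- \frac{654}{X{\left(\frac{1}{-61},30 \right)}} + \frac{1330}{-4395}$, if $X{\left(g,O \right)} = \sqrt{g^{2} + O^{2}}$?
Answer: $- \frac{266}{879} - \frac{39894 \sqrt{3348901}}{3348901} \approx -22.103$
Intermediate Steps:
$X{\left(g,O \right)} = \sqrt{O^{2} + g^{2}}$
$- \frac{654}{X{\left(\frac{1}{-61},30 \right)}} + \frac{1330}{-4395} = - \frac{654}{\sqrt{30^{2} + \left(\frac{1}{-61}\right)^{2}}} + \frac{1330}{-4395} = - \frac{654}{\sqrt{900 + \left(- \frac{1}{61}\right)^{2}}} + 1330 \left(- \frac{1}{4395}\right) = - \frac{654}{\sqrt{900 + \frac{1}{3721}}} - \frac{266}{879} = - \frac{654}{\sqrt{\frac{3348901}{3721}}} - \frac{266}{879} = - \frac{654}{\frac{1}{61} \sqrt{3348901}} - \frac{266}{879} = - 654 \frac{61 \sqrt{3348901}}{3348901} - \frac{266}{879} = - \frac{39894 \sqrt{3348901}}{3348901} - \frac{266}{879} = - \frac{266}{879} - \frac{39894 \sqrt{3348901}}{3348901}$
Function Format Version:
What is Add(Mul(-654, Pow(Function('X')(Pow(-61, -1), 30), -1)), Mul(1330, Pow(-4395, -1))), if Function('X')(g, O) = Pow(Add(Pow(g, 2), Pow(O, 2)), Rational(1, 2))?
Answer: Add(Rational(-266, 879), Mul(Rational(-39894, 3348901), Pow(3348901, Rational(1, 2)))) ≈ -22.103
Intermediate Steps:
Function('X')(g, O) = Pow(Add(Pow(O, 2), Pow(g, 2)), Rational(1, 2))
Add(Mul(-654, Pow(Function('X')(Pow(-61, -1), 30), -1)), Mul(1330, Pow(-4395, -1))) = Add(Mul(-654, Pow(Pow(Add(Pow(30, 2), Pow(Pow(-61, -1), 2)), Rational(1, 2)), -1)), Mul(1330, Pow(-4395, -1))) = Add(Mul(-654, Pow(Pow(Add(900, Pow(Rational(-1, 61), 2)), Rational(1, 2)), -1)), Mul(1330, Rational(-1, 4395))) = Add(Mul(-654, Pow(Pow(Add(900, Rational(1, 3721)), Rational(1, 2)), -1)), Rational(-266, 879)) = Add(Mul(-654, Pow(Pow(Rational(3348901, 3721), Rational(1, 2)), -1)), Rational(-266, 879)) = Add(Mul(-654, Pow(Mul(Rational(1, 61), Pow(3348901, Rational(1, 2))), -1)), Rational(-266, 879)) = Add(Mul(-654, Mul(Rational(61, 3348901), Pow(3348901, Rational(1, 2)))), Rational(-266, 879)) = Add(Mul(Rational(-39894, 3348901), Pow(3348901, Rational(1, 2))), Rational(-266, 879)) = Add(Rational(-266, 879), Mul(Rational(-39894, 3348901), Pow(3348901, Rational(1, 2))))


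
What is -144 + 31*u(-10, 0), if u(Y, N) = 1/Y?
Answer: -1471/10 ≈ -147.10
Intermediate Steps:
-144 + 31*u(-10, 0) = -144 + 31/(-10) = -144 + 31*(-⅒) = -144 - 31/10 = -1471/10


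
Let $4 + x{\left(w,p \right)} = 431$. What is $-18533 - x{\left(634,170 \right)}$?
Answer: $-18960$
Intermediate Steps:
$x{\left(w,p \right)} = 427$ ($x{\left(w,p \right)} = -4 + 431 = 427$)
$-18533 - x{\left(634,170 \right)} = -18533 - 427 = -18960$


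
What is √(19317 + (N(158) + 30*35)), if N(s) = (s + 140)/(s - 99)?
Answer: 17*√245381/59 ≈ 142.73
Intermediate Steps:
N(s) = (140 + s)/(-99 + s)
√(19317 + (N(158) + 30*35)) = √(19317 + ((140 + 158)/(-99 + 158) + 30*35)) = √(19317 + (298/59 + 1050)) = √(19317 + 62248/59) = √(1201951/59) = 17*√245381/59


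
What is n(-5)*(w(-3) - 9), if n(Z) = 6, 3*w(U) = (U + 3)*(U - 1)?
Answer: -54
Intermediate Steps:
w(U) = (-1 + U)*(3 + U)/3 (w(U) = ((U + 3)*(U - 1))/3 = ((3 + U)*(-1 + U))/3 = ((-1 + U)*(3 + U))/3 = (-1 + U)*(3 + U)/3)
n(-5)*(w(-3) - 9) = 6*((-1 + (1/3)*(-3)**2 + (2/3)*(-3)) - 9) = 6*((-1 + (1/3)*9 - 2) - 9) = 6*((-1 + 3 - 2) - 9) = 6*(0 - 9) = 6*(-9) = -54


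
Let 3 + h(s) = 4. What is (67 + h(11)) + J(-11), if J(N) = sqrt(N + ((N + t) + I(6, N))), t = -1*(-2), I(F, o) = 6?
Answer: 68 + I*sqrt(14) ≈ 68.0 + 3.7417*I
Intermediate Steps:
t = 2
h(s) = 1 (h(s) = -3 + 4 = 1)
J(N) = sqrt(8 + 2*N) (J(N) = sqrt(N + ((N + 2) + 6)) = sqrt(N + ((2 + N) + 6)) = sqrt(N + (8 + N)) = sqrt(8 + 2*N))
(67 + h(11)) + J(-11) = (67 + 1) + sqrt(8 + 2*(-11)) = 68 + sqrt(8 - 22) = 68 + sqrt(-14) = 68 + I*sqrt(14)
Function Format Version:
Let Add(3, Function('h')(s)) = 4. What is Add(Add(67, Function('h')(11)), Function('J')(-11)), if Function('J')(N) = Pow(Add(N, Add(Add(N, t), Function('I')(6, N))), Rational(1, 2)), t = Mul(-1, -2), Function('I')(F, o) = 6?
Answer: Add(68, Mul(I, Pow(14, Rational(1, 2)))) ≈ Add(68.000, Mul(3.7417, I))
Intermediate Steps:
t = 2
Function('h')(s) = 1 (Function('h')(s) = Add(-3, 4) = 1)
Function('J')(N) = Pow(Add(8, Mul(2, N)), Rational(1, 2)) (Function('J')(N) = Pow(Add(N, Add(Add(N, 2), 6)), Rational(1, 2)) = Pow(Add(N, Add(Add(2, N), 6)), Rational(1, 2)) = Pow(Add(N, Add(8, N)), Rational(1, 2)) = Pow(Add(8, Mul(2, N)), Rational(1, 2)))
Add(Add(67, Function('h')(11)), Function('J')(-11)) = Add(Add(67, 1), Pow(Add(8, Mul(2, -11)), Rational(1, 2))) = Add(68, Pow(Add(8, -22), Rational(1, 2))) = Add(68, Pow(-14, Rational(1, 2))) = Add(68, Mul(I, Pow(14, Rational(1, 2))))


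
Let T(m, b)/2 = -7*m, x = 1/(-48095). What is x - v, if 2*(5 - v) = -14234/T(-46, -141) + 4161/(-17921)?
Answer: -8974020028929/555070358780 ≈ -16.167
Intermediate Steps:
x = -1/48095 ≈ -2.0792e-5
T(m, b) = -14*m (T(m, b) = 2*(-7*m) = -14*m)
v = 186589219/11541124 (v = 5 - (-14234/((-14*(-46))) + 4161/(-17921))/2 = 5 - (-14234/644 + 4161*(-1/17921))/2 = 5 - (-14234*1/644 - 4161/17921)/2 = 5 - (-7117/322 - 4161/17921)/2 = 5 - ½*(-128883599/5770562) = 5 + 128883599/11541124 = 186589219/11541124 ≈ 16.167)
x - v = -1/48095 - 1*186589219/11541124 = -1/48095 - 186589219/11541124 = -8974020028929/555070358780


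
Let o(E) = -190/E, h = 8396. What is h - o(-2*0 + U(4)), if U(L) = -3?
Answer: 24998/3 ≈ 8332.7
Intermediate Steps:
h - o(-2*0 + U(4)) = 8396 - (-190)/(-2*0 - 3) = 8396 - (-190)/(0 - 3) = 8396 - (-190)/(-3) = 8396 - (-190)*(-1)/3 = 8396 - 1*190/3 = 8396 - 190/3 = 24998/3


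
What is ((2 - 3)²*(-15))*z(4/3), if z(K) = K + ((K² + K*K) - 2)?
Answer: -130/3 ≈ -43.333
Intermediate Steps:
z(K) = -2 + K + 2*K² (z(K) = K + ((K² + K²) - 2) = K + (2*K² - 2) = K + (-2 + 2*K²) = -2 + K + 2*K²)
((2 - 3)²*(-15))*z(4/3) = ((2 - 3)²*(-15))*(-2 + 4/3 + 2*(4/3)²) = ((-1)²*(-15))*(-2 + 4*(⅓) + 2*(4*(⅓))²) = (1*(-15))*(-2 + 4/3 + 2*(4/3)²) = -15*(-2 + 4/3 + 2*(16/9)) = -15*(-2 + 4/3 + 32/9) = -15*26/9 = -130/3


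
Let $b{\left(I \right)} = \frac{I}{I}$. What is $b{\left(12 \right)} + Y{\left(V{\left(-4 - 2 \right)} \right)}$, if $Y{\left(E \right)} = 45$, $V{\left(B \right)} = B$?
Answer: $46$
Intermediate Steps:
$b{\left(I \right)} = 1$
$b{\left(12 \right)} + Y{\left(V{\left(-4 - 2 \right)} \right)} = 1 + 45 = 46$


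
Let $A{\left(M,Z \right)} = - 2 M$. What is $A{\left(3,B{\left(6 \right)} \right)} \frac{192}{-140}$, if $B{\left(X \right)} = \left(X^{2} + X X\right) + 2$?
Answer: $\frac{288}{35} \approx 8.2286$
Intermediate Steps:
$B{\left(X \right)} = 2 + 2 X^{2}$ ($B{\left(X \right)} = \left(X^{2} + X^{2}\right) + 2 = 2 X^{2} + 2 = 2 + 2 X^{2}$)
$A{\left(3,B{\left(6 \right)} \right)} \frac{192}{-140} = \left(-2\right) 3 \frac{192}{-140} = - 6 \cdot 192 \left(- \frac{1}{140}\right) = \left(-6\right) \left(- \frac{48}{35}\right) = \frac{288}{35}$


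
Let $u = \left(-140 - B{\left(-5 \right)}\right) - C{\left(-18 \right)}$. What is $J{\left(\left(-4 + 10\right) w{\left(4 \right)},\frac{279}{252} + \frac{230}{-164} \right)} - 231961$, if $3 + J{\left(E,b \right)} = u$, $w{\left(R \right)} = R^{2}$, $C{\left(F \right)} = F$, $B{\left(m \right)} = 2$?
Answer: $-232088$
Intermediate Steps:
$u = -124$ ($u = \left(-140 - 2\right) - -18 = \left(-140 - 2\right) + 18 = -142 + 18 = -124$)
$J{\left(E,b \right)} = -127$ ($J{\left(E,b \right)} = -3 - 124 = -127$)
$J{\left(\left(-4 + 10\right) w{\left(4 \right)},\frac{279}{252} + \frac{230}{-164} \right)} - 231961 = -127 - 231961 = -232088$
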